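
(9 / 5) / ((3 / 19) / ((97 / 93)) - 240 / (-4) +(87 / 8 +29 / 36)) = 1194264 / 47659055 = 0.03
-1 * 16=-16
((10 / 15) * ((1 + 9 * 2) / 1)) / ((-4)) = -19 / 6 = -3.17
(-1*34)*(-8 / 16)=17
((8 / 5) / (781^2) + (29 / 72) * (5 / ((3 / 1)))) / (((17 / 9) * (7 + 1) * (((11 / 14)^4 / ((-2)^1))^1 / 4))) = -2123557021306 / 2277261945255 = -0.93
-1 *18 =-18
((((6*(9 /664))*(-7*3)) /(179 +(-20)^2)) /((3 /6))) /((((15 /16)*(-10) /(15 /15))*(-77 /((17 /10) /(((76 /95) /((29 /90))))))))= -493 /88104500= -0.00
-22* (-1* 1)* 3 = 66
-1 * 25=-25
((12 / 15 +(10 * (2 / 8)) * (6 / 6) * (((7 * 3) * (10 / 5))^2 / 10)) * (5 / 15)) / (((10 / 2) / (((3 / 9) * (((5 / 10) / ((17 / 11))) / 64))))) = 24299 / 489600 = 0.05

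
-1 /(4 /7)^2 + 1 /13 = -621 /208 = -2.99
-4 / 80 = -1 / 20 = -0.05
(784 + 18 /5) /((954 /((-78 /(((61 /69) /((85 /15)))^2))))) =-7826589914 /2958195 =-2645.73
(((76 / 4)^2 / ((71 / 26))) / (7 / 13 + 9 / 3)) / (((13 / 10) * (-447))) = -46930 / 729951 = -0.06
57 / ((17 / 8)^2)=12.62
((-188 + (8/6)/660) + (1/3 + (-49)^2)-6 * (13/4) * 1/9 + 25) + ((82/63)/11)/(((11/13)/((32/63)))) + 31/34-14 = 2223.15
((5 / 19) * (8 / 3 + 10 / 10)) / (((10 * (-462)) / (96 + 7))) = -103 / 4788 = -0.02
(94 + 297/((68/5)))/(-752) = -7877/51136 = -0.15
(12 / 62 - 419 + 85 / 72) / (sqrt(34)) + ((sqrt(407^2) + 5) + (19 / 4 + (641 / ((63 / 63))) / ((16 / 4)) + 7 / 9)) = 5200 / 9 - 932141 *sqrt(34) / 75888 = 506.16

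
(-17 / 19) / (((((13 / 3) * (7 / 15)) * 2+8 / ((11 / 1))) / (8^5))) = -137871360 / 22439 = -6144.27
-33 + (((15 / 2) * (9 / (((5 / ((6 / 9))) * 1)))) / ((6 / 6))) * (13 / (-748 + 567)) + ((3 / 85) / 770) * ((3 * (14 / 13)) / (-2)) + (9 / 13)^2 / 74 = -177993721437 / 5291132275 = -33.64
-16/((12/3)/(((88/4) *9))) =-792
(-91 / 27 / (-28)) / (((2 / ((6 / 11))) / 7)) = 91 / 396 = 0.23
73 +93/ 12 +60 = 563/ 4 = 140.75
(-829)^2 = 687241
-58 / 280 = -29 / 140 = -0.21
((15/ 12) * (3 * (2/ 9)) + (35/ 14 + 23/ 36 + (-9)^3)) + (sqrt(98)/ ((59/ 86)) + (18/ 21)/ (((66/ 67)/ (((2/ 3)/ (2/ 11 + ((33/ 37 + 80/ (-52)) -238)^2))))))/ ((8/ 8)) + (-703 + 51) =-50296510482509495/ 36525414858156 + 602 * sqrt(2)/ 59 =-1362.60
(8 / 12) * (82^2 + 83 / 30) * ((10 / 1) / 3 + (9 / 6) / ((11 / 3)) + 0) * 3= 49845341 / 990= 50348.83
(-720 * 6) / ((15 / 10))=-2880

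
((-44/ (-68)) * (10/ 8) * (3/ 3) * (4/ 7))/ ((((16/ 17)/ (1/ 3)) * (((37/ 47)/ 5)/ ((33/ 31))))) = 142175/ 128464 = 1.11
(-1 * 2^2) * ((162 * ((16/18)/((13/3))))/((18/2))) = -192/13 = -14.77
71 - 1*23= 48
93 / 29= 3.21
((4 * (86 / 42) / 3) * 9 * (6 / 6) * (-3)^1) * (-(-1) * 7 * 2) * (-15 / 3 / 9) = 1720 / 3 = 573.33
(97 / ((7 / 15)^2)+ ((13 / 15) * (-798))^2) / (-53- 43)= -586476061 / 117600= -4987.04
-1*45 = -45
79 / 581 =0.14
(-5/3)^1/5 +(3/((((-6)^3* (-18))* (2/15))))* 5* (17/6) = -1303/5184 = -0.25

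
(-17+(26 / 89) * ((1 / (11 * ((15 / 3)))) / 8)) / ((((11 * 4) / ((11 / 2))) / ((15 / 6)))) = -332847 / 62656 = -5.31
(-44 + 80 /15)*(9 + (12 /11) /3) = -11948 /33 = -362.06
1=1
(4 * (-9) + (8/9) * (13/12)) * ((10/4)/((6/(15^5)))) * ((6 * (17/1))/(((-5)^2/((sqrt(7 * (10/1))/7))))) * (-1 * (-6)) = -271383750 * sqrt(70)/7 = -324365622.11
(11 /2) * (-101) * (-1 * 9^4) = 7289271 /2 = 3644635.50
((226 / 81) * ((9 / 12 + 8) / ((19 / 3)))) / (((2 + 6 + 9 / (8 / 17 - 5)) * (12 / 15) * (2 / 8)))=1522675 / 475038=3.21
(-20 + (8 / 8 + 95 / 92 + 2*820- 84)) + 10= 142419 / 92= 1548.03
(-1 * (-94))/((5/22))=2068/5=413.60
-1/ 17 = -0.06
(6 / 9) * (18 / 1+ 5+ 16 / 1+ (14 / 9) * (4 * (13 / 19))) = 14794 / 513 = 28.84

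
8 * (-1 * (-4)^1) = 32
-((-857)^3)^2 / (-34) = 396173052347920849 / 34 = 11652148598468260.26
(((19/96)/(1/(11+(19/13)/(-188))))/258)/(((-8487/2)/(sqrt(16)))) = -18905/2378442144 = -0.00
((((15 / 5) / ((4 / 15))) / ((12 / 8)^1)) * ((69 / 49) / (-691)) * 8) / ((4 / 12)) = -12420 / 33859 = -0.37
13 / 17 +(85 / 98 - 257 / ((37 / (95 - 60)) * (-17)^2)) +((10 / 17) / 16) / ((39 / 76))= 0.86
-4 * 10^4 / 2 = -20000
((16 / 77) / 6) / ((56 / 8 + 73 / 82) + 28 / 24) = 164 / 42889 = 0.00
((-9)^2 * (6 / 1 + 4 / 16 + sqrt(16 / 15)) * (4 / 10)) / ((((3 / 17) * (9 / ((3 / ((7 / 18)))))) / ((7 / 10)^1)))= 802.27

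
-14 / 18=-7 / 9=-0.78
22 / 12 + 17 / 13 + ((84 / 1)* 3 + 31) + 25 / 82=286.45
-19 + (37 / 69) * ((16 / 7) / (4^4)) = -146795 / 7728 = -19.00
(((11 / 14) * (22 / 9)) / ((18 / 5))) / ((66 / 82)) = 2255 / 3402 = 0.66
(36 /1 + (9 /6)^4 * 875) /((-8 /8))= -71451 /16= -4465.69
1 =1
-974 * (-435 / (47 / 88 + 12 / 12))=2485648 / 9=276183.11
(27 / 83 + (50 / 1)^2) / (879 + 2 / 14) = 1452689 / 510782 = 2.84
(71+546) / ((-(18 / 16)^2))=-39488 / 81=-487.51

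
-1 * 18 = -18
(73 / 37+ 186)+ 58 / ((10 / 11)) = 46578 / 185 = 251.77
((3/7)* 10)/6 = 5/7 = 0.71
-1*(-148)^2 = -21904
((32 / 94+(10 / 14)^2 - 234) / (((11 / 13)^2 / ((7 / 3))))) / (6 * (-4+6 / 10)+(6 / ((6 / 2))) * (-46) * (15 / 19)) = 261230905 / 31984722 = 8.17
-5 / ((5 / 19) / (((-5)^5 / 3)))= 59375 / 3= 19791.67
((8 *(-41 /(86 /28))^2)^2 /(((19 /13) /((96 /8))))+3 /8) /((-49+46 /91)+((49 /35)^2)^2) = -493132412120412211875 /1319740495342768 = -373658.62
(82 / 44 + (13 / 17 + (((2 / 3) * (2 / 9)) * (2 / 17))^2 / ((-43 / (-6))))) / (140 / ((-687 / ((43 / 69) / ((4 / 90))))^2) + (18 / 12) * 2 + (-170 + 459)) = 4844074445794895 / 538259213327245146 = 0.01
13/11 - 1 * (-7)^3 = 3786/11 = 344.18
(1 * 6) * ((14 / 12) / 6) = 1.17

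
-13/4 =-3.25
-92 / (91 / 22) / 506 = -4 / 91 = -0.04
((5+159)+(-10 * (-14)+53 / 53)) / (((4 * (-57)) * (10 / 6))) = -0.80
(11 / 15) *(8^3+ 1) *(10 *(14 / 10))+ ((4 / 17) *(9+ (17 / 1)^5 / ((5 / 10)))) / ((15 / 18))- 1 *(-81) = 13721583 / 17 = 807151.94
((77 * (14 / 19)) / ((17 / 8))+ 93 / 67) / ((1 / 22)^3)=6472354856 / 21641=299078.36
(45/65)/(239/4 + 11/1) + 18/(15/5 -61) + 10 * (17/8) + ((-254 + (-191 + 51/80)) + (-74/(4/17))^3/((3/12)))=-1062040775652979/8535280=-124429517.91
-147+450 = 303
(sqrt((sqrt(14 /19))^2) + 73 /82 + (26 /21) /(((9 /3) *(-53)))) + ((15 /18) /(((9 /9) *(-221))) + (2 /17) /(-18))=1.73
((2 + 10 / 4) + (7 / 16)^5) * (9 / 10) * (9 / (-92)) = -383567319 / 964689920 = -0.40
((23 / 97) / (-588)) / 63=-23 / 3593268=-0.00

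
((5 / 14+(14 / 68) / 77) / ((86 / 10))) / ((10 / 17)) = 471 / 6622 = 0.07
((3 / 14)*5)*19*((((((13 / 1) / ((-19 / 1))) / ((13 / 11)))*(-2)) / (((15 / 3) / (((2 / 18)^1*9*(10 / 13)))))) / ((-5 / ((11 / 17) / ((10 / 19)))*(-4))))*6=20691 / 15470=1.34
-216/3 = -72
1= 1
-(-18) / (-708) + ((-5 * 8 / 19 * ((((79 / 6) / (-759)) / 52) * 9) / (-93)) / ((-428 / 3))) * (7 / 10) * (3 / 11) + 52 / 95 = 2808614898577 / 5381057516120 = 0.52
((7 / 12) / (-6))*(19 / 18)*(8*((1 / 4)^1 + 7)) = -5.95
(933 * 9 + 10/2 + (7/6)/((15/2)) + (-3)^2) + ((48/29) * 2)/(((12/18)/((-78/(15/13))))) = 2107702/261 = 8075.49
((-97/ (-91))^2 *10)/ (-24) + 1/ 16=-163337/ 397488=-0.41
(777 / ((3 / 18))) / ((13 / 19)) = 88578 / 13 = 6813.69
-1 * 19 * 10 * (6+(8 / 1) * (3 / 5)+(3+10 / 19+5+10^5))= -19003672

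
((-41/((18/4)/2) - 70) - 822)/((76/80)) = -163840/171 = -958.13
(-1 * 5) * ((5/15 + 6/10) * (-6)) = 28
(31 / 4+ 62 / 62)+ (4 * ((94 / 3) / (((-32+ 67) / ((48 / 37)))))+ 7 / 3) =244427 / 15540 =15.73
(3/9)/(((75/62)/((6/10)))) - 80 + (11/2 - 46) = -90251/750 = -120.33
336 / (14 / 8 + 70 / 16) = 384 / 7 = 54.86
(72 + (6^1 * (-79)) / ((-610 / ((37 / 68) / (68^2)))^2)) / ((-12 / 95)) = -8387798584838956331 / 14715436113756160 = -570.00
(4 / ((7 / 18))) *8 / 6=96 / 7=13.71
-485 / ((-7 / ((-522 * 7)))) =-253170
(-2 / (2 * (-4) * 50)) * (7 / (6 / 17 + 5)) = 17 / 2600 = 0.01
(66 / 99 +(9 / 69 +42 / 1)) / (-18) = -2953 / 1242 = -2.38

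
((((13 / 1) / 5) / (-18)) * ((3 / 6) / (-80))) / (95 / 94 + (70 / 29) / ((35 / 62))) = 17719 / 103759200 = 0.00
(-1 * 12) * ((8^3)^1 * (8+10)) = -110592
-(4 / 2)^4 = -16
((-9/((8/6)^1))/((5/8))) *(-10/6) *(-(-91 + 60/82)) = 66618/41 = 1624.83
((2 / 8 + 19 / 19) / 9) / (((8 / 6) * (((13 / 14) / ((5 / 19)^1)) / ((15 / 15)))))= 175 / 5928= 0.03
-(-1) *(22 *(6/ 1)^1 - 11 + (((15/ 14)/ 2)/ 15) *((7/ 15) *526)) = 3893/ 30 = 129.77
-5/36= -0.14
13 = 13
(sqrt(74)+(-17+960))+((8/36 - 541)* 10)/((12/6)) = -15848/9+sqrt(74) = -1752.29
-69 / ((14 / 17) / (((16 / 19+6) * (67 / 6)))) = -1702805 / 266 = -6401.52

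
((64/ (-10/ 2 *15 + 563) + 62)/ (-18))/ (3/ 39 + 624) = -0.01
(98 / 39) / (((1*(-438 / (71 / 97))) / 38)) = -132202 / 828477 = -0.16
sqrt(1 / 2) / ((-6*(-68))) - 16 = -16+ sqrt(2) / 816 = -16.00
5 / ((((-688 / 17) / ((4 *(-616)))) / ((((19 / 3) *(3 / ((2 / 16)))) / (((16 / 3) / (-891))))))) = -332400915 / 43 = -7730253.84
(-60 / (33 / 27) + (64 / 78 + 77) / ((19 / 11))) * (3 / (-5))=6581 / 2717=2.42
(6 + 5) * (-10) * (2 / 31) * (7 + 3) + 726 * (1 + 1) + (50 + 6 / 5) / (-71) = 15190324 / 11005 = 1380.31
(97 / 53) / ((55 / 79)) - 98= -278007 / 2915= -95.37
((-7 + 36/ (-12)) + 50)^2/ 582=800/ 291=2.75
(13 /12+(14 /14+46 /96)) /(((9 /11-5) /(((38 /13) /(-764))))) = 8569 /3654976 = 0.00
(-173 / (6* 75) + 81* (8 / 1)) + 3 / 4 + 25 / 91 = 53123639 / 81900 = 648.64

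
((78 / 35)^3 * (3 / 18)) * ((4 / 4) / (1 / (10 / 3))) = 52728 / 8575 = 6.15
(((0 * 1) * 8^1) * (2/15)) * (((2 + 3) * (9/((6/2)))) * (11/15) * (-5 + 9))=0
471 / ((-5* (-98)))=471 / 490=0.96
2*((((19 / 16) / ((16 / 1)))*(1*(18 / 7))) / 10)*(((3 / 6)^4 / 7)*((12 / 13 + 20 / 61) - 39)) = -1023777 / 79579136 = -0.01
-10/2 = -5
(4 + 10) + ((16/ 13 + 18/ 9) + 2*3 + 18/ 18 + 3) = 354/ 13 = 27.23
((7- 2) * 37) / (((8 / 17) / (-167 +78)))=-279905 / 8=-34988.12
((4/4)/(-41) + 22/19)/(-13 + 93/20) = -17660/130093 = -0.14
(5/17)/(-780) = -1/2652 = -0.00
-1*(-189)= 189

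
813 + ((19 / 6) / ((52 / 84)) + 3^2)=21505 / 26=827.12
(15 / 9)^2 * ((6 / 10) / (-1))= -1.67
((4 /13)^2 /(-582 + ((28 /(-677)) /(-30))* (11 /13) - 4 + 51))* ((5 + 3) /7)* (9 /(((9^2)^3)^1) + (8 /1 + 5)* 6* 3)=-5986832101760 /126505323025263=-0.05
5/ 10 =0.50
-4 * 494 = -1976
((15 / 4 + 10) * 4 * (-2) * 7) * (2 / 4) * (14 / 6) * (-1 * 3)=2695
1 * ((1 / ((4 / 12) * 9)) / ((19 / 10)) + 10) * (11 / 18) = 3190 / 513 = 6.22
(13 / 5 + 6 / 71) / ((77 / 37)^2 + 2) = 1304657 / 3076785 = 0.42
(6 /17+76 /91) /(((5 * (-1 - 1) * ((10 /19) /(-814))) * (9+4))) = 7106627 /502775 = 14.13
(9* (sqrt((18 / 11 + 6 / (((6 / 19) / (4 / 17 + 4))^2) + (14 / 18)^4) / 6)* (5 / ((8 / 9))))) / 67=5* sqrt(1488444321210) / 601392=10.14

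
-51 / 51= -1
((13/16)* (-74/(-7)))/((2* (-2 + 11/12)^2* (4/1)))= 333/364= 0.91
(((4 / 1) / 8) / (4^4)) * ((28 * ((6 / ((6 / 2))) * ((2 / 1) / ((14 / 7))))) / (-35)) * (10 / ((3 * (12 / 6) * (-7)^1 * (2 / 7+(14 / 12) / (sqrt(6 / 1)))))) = 0.00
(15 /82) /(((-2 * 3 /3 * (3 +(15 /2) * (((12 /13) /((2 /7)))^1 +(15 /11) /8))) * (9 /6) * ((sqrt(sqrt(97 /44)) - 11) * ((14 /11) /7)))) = 31460 * 11^(1 /4) * sqrt(2) * 97^(3 /4) /1722592675623 +692120 * sqrt(1067) /1722592675623 +7613320 * 11^(3 /4) * sqrt(2) * 97^(1 /4) /1722592675623 +1842423440 /1722592675623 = 0.00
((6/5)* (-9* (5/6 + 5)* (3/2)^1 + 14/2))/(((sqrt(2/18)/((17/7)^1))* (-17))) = 369/10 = 36.90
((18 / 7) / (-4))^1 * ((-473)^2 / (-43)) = 46827 / 14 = 3344.79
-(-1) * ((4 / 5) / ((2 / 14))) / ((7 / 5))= 4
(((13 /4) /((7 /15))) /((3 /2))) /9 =65 /126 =0.52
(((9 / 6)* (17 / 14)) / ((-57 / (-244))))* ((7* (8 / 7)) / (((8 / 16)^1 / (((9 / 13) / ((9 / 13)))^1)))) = 16592 / 133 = 124.75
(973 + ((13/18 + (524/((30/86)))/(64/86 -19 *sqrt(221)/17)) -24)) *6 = 737046729511/129899235 -1583143384 *sqrt(221)/43299745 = 5130.45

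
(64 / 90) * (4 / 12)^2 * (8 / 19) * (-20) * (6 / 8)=-256 / 513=-0.50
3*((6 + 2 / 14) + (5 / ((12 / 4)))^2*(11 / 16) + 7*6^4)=9152693 / 336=27240.16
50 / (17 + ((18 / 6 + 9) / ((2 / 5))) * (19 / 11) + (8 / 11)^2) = 0.72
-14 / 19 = -0.74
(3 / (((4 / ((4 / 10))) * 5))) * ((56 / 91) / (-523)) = -12 / 169975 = -0.00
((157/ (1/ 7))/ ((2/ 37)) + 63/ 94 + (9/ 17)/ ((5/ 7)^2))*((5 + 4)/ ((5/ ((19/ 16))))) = 69452646417/ 1598000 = 43462.23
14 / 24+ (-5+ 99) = 1135 / 12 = 94.58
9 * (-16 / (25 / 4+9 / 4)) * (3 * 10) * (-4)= 34560 / 17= 2032.94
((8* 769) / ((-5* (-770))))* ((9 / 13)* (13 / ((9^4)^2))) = 3076 / 9207215325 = 0.00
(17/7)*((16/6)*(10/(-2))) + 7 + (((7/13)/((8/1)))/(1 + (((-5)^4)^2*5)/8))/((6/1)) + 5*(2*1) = -781067185/50781458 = -15.38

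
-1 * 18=-18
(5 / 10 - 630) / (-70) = 1259 / 140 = 8.99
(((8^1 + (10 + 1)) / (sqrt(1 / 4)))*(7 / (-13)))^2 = 70756 / 169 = 418.67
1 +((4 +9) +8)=22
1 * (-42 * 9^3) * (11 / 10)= -168399 / 5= -33679.80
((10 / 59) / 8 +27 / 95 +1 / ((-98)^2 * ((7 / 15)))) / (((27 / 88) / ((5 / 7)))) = 2533555288 / 3560882283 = 0.71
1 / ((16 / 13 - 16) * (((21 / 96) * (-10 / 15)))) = 13 / 28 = 0.46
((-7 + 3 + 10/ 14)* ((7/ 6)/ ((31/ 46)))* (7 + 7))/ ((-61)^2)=-7406/ 346053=-0.02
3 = 3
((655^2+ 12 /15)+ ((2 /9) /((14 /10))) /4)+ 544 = 270628999 /630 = 429569.84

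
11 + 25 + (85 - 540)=-419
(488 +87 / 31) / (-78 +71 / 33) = -502095 / 77593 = -6.47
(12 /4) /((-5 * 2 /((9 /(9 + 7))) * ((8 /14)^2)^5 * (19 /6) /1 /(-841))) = 19242496437129 /1593835520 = 12073.08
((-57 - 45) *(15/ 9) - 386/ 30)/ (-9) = 2743/ 135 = 20.32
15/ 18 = 5/ 6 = 0.83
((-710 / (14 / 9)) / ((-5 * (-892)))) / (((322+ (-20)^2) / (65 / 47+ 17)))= -69012 / 26485487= -0.00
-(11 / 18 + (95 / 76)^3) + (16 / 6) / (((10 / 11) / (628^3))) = 2092342780711 / 2880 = 726507909.97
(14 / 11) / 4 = 7 / 22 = 0.32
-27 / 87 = -9 / 29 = -0.31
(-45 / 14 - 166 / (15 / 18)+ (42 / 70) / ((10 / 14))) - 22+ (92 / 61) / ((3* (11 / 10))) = -157197263 / 704550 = -223.12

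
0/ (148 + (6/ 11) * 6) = 0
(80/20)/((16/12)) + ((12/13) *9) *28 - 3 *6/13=3045/13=234.23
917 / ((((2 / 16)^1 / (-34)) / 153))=-38161872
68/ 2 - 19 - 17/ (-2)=47/ 2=23.50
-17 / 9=-1.89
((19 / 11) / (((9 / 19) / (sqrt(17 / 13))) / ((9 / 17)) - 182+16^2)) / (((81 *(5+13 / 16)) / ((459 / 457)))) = 138057952 / 2772267765795 - 98192 *sqrt(221) / 2772267765795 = 0.00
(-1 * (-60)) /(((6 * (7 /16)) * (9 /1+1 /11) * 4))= 22 /35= 0.63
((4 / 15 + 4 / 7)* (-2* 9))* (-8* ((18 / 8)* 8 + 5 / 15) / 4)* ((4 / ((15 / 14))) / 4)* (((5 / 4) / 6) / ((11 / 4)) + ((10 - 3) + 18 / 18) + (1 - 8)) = 555.38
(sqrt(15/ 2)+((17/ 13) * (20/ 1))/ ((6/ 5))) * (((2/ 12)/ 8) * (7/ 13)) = 7 * sqrt(30)/ 1248+2975/ 12168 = 0.28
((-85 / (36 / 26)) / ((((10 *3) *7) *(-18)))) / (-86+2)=-221 / 1143072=-0.00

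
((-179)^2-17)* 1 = 32024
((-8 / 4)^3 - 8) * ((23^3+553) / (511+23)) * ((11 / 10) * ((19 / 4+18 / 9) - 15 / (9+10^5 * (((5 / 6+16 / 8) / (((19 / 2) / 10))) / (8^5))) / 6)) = -130328456016 / 47017009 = -2771.94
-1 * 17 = -17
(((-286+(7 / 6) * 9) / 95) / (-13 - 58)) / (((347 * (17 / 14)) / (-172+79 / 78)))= -0.02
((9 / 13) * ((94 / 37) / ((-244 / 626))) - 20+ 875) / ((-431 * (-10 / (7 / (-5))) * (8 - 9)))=87339546 / 316149275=0.28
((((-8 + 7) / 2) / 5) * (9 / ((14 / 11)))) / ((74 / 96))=-1188 / 1295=-0.92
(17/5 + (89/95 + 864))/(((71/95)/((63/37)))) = 5196996/2627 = 1978.30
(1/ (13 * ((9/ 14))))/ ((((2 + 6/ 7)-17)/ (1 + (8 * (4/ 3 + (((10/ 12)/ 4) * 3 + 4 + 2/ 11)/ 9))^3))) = -11746191212/ 416258271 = -28.22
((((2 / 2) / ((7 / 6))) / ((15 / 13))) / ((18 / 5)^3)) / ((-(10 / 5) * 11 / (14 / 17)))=-325 / 545292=-0.00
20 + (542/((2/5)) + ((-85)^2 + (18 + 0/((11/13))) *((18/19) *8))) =165992/19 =8736.42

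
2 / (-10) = -1 / 5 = -0.20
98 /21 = 14 /3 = 4.67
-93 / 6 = -31 / 2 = -15.50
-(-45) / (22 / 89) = 4005 / 22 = 182.05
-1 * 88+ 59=-29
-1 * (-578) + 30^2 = 1478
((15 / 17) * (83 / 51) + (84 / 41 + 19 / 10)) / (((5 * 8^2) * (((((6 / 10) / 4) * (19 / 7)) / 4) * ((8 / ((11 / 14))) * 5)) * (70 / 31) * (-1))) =-217571981 / 151288032000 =-0.00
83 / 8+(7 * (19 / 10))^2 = 37453 / 200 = 187.26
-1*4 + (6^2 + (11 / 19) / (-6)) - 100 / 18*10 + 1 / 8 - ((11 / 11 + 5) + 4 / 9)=-13667 / 456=-29.97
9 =9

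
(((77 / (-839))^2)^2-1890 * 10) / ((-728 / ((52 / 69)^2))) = 34784435021149762 / 2359098230161401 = 14.74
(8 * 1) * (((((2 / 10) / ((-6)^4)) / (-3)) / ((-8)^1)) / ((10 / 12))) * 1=1 / 16200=0.00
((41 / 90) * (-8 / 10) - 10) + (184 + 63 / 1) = 53243 / 225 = 236.64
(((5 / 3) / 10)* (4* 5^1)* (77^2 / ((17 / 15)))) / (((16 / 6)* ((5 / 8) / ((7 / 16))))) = 622545 / 136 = 4577.54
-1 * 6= -6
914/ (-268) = -457/ 134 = -3.41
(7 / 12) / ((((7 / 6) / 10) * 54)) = 5 / 54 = 0.09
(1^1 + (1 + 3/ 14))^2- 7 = -411/ 196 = -2.10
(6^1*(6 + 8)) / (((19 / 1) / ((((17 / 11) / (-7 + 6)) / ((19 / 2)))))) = -2856 / 3971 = -0.72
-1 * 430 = -430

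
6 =6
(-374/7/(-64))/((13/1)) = 187/2912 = 0.06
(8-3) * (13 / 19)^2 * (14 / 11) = 11830 / 3971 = 2.98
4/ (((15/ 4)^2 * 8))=8/ 225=0.04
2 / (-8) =-0.25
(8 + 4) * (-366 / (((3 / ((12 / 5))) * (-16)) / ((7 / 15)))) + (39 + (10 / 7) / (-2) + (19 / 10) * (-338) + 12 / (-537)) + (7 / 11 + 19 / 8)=-1374014227 / 2756600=-498.45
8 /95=0.08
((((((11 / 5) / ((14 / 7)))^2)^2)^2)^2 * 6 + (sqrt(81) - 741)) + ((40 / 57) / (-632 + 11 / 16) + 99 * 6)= -110.43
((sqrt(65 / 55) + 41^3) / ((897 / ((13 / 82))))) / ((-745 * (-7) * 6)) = sqrt(143) / 1947427020 + 1681 / 4318020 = 0.00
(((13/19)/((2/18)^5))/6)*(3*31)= 23796747/38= 626230.18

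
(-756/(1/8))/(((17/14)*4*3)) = -7056/17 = -415.06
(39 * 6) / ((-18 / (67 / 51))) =-871 / 51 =-17.08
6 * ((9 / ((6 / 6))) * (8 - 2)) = 324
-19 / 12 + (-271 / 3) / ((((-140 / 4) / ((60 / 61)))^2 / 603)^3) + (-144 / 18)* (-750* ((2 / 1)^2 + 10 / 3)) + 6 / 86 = 137580970596700941356075 / 3127641389969801124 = 43988.73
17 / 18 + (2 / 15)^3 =6391 / 6750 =0.95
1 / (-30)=-1 / 30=-0.03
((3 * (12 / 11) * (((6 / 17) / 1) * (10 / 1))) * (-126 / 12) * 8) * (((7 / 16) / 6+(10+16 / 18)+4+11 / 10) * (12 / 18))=-1942836 / 187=-10389.50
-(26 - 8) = -18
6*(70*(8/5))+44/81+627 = 1299.54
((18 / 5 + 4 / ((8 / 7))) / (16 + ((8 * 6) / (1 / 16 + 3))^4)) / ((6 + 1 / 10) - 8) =-409300871 / 6611707168048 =-0.00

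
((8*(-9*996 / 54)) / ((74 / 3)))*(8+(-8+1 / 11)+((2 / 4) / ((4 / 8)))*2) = -112.57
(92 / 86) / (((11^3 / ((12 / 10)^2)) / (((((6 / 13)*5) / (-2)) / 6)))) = -828 / 3720145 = -0.00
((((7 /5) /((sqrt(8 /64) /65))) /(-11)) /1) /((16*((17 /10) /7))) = -6.02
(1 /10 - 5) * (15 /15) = -4.90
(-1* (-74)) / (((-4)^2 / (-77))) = -2849 / 8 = -356.12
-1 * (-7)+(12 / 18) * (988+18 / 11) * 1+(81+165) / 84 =669.69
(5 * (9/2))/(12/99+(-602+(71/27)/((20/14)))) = -66825/1782113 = -0.04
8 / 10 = 4 / 5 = 0.80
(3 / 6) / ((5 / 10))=1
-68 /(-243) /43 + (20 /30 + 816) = 8533418 /10449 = 816.67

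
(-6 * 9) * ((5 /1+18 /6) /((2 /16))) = -3456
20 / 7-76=-512 / 7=-73.14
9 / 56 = 0.16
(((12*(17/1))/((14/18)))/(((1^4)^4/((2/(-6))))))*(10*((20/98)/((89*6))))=-10200/30527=-0.33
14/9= 1.56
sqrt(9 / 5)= 3*sqrt(5) / 5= 1.34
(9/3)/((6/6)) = 3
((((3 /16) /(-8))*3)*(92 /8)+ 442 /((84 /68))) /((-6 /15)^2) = 47980925 /21504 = 2231.26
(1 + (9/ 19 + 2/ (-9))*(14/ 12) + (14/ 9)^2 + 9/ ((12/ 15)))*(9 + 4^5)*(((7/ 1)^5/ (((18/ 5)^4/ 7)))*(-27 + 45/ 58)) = -1182432098116530625/ 4164607872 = -283923993.44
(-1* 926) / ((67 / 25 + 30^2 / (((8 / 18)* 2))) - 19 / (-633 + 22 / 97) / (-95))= -2841847700 / 3115535691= -0.91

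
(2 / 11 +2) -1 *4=-20 / 11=-1.82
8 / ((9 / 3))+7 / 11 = 109 / 33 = 3.30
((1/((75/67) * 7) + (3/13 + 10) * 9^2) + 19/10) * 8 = 6645.76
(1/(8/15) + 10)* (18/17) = 855/68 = 12.57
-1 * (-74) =74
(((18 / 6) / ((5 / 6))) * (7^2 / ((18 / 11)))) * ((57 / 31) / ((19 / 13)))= 21021 / 155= 135.62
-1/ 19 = -0.05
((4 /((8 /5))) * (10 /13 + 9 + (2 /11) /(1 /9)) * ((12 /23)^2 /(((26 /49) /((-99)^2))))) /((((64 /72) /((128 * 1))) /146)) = 269473211441280 /89401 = 3014208022.74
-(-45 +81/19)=774/19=40.74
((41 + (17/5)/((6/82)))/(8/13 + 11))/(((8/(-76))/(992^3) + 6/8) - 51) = -158174259183616/1055511317240025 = -0.15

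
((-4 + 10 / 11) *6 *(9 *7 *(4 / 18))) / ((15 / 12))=-11424 / 55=-207.71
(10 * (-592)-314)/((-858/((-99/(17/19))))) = -177669/221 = -803.93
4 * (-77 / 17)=-308 / 17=-18.12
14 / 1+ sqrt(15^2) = 29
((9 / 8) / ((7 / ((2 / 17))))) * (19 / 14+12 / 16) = 531 / 13328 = 0.04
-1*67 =-67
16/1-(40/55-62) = 850/11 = 77.27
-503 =-503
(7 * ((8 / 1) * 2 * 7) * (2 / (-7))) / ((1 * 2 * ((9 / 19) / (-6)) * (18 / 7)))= 14896 / 27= 551.70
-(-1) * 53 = 53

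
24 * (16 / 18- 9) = -584 / 3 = -194.67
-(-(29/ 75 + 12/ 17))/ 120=1393/ 153000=0.01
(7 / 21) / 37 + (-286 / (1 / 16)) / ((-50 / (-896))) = -227555303 / 2775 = -82001.91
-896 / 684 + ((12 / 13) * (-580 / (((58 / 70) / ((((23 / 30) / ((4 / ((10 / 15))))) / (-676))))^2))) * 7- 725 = -64191010512809 / 88379615376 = -726.31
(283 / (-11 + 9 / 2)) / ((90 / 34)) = -9622 / 585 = -16.45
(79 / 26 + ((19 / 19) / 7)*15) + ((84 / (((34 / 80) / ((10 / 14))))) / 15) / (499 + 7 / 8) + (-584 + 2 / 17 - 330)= -908.68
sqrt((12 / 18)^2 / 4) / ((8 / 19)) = 19 / 24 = 0.79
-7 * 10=-70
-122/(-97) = 122/97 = 1.26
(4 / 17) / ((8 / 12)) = 6 / 17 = 0.35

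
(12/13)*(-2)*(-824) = 19776/13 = 1521.23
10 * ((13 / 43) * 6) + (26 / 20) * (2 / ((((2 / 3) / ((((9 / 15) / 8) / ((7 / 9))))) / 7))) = 357279 / 17200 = 20.77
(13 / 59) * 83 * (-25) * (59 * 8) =-215800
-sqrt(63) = -3* sqrt(7) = -7.94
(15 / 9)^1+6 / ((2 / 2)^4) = 23 / 3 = 7.67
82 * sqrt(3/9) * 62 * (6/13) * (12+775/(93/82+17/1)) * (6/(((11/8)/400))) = 15890192486400 * sqrt(3)/212641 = 129432333.03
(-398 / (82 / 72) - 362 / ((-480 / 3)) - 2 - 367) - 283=-3277379 / 3280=-999.20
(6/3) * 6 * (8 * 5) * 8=3840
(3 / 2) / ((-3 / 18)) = -9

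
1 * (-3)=-3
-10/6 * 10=-50/3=-16.67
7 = 7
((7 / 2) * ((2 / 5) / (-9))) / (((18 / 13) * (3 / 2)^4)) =-728 / 32805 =-0.02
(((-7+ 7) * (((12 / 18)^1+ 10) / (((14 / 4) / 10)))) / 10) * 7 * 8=0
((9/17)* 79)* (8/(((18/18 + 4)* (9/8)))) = 5056/85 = 59.48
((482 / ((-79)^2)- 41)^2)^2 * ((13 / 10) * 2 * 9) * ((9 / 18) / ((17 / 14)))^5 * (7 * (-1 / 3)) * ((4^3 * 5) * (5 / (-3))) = 2082372120290999007473347275840 / 2154077563507499981777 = 966711763.57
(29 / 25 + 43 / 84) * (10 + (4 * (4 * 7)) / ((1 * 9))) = 354611 / 9450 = 37.52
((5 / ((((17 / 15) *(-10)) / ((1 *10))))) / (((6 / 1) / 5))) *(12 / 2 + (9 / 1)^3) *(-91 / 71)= 8360625 / 2414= 3463.39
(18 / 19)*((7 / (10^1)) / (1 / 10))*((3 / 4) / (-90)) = -21 / 380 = -0.06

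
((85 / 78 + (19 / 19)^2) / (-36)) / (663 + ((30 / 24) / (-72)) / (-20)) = -2608 / 29787303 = -0.00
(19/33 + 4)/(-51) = -151/1683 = -0.09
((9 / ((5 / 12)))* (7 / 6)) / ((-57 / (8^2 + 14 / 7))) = -2772 / 95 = -29.18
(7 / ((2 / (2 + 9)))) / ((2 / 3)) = 231 / 4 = 57.75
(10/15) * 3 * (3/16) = 3/8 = 0.38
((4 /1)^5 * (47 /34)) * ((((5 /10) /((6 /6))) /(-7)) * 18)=-216576 /119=-1819.97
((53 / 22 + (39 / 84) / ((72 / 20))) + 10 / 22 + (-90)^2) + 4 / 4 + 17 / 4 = 44952097 / 5544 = 8108.24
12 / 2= 6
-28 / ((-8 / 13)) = 91 / 2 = 45.50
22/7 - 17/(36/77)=-8371/252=-33.22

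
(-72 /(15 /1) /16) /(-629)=3 /6290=0.00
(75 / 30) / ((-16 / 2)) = -5 / 16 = -0.31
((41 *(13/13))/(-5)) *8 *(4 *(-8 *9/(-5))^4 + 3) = -35259114072/3125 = -11282916.50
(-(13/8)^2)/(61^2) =-169/238144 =-0.00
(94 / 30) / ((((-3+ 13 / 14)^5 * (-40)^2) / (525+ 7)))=-0.03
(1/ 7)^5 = 1/ 16807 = 0.00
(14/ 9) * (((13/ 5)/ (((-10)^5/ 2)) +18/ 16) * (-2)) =-1968659/ 562500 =-3.50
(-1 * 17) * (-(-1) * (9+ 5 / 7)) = -1156 / 7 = -165.14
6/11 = 0.55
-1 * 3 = -3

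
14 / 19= 0.74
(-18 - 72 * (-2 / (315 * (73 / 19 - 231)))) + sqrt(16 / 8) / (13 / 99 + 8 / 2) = -679846 / 37765 + 99 * sqrt(2) / 409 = -17.66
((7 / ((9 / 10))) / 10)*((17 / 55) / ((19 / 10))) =238 / 1881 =0.13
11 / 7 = 1.57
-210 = -210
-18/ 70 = -9/ 35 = -0.26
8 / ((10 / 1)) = 4 / 5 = 0.80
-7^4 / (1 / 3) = -7203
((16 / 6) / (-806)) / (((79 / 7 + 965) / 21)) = -98 / 1377051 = -0.00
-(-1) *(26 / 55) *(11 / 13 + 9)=256 / 55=4.65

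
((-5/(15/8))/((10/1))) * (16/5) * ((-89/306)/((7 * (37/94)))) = 267712/2972025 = 0.09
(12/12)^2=1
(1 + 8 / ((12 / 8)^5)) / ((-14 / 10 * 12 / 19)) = -47405 / 20412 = -2.32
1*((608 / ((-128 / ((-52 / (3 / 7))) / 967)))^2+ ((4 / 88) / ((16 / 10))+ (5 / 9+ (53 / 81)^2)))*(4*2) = 2484794129118.32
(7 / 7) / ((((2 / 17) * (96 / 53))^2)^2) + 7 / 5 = 3304616999477 / 6794772480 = 486.35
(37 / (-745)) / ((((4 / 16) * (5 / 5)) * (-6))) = 74 / 2235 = 0.03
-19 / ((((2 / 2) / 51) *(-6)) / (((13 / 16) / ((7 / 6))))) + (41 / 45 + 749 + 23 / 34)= 73947049 / 85680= 863.06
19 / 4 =4.75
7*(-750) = -5250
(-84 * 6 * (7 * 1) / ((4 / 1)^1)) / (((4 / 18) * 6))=-661.50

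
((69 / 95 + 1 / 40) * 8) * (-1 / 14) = -571 / 1330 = -0.43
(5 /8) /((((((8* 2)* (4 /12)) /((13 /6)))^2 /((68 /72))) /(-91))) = -1307215 /147456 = -8.87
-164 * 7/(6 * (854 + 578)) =-287/2148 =-0.13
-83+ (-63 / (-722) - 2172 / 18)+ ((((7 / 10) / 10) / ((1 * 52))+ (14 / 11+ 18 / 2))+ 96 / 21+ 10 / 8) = -81299246563 / 433633200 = -187.48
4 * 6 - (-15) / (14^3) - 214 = -521345 / 2744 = -189.99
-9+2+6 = -1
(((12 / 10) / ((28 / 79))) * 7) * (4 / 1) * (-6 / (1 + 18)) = -29.94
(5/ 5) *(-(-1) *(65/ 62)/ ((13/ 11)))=0.89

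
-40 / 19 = -2.11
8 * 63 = 504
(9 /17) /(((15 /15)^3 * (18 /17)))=1 /2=0.50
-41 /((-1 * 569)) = 41 /569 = 0.07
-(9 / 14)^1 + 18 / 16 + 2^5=1819 / 56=32.48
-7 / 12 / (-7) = 1 / 12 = 0.08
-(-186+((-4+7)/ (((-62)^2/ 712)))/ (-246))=7328675/ 39401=186.00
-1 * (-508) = 508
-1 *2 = -2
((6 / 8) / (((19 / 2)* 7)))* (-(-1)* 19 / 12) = 1 / 56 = 0.02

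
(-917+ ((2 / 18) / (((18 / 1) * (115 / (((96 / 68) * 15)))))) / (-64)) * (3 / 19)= -51630769 / 356592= -144.79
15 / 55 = 3 / 11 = 0.27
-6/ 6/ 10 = -1/ 10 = -0.10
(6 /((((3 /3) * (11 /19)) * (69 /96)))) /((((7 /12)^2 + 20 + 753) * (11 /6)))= 3151872 /309917663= 0.01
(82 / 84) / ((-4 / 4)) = -0.98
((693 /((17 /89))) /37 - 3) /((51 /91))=1813630 /10693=169.61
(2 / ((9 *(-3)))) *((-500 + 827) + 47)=-748 / 27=-27.70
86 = 86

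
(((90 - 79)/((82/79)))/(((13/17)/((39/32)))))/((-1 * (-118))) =44319/309632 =0.14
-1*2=-2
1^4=1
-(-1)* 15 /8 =15 /8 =1.88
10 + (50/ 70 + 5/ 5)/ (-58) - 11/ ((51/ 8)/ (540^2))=-1736346392/ 3451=-503142.97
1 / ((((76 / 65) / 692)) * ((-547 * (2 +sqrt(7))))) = -0.23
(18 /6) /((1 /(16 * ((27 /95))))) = 1296 /95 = 13.64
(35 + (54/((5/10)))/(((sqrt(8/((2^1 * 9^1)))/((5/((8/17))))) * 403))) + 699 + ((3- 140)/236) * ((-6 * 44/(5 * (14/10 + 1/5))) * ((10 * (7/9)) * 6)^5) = 32663186637854447/7703748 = 4239908501.40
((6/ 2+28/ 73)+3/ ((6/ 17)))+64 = 11079/ 146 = 75.88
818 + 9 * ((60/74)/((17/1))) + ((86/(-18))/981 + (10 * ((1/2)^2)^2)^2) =291023413369/355420224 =818.82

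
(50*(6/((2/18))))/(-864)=-25/8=-3.12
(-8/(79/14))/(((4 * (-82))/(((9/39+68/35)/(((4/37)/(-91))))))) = -256151/32390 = -7.91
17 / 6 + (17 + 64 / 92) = 2833 / 138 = 20.53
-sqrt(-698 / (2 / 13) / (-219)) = -sqrt(993603) / 219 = -4.55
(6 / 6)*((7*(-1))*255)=-1785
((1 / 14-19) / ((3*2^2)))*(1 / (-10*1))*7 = 53 / 48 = 1.10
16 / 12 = 4 / 3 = 1.33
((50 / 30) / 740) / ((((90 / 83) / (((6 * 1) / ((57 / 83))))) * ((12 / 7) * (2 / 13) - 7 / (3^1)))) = -626899 / 71495100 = -0.01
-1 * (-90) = 90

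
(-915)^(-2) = 1 / 837225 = 0.00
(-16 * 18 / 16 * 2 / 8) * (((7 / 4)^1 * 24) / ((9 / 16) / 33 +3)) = -3696 / 59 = -62.64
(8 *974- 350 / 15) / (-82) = -11653 / 123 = -94.74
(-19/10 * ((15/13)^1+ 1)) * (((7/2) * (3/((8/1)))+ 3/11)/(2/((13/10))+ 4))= -4123/3520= -1.17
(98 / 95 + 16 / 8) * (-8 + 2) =-18.19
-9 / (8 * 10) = -9 / 80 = -0.11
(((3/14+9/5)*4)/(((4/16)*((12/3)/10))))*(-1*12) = -6768/7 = -966.86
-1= -1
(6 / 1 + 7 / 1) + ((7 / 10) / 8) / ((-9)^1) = 9353 / 720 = 12.99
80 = 80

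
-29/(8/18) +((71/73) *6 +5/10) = -17203/292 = -58.91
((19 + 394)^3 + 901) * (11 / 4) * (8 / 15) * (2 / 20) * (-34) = -8782255284 / 25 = -351290211.36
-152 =-152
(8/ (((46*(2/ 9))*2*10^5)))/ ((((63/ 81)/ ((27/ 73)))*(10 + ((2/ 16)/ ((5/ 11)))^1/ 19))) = 13851/ 74543402500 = 0.00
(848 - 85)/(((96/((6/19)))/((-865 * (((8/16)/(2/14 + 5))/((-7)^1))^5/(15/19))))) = 131999/92876046336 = 0.00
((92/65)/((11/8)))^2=541696/511225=1.06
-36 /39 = -12 /13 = -0.92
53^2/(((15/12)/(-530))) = -1191016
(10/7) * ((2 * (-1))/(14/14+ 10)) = -0.26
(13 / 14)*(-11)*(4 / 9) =-286 / 63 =-4.54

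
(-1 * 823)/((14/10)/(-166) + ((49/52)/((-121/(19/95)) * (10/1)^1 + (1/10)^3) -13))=53725019619830/849194077139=63.27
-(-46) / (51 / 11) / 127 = 506 / 6477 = 0.08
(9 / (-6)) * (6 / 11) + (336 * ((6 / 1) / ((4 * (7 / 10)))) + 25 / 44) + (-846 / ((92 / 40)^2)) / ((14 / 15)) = 8122937 / 14812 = 548.40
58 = 58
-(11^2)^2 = -14641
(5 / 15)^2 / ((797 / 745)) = 745 / 7173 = 0.10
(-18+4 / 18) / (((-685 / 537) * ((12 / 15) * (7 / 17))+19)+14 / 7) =-486880 / 563619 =-0.86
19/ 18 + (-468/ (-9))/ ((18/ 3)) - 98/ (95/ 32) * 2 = -96271/ 1710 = -56.30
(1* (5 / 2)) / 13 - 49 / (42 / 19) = -857 / 39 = -21.97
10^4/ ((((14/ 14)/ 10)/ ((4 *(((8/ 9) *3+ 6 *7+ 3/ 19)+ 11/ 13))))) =13536800000/ 741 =18268286.10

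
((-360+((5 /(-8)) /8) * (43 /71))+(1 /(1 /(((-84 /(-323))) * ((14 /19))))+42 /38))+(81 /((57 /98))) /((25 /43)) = -83114260039 /697163200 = -119.22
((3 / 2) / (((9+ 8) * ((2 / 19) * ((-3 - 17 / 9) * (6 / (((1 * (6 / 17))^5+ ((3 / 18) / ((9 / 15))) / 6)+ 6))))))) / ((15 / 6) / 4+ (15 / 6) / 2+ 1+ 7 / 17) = -17632122151 / 335108969712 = -0.05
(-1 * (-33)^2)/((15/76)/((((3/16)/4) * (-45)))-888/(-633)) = -39292209/47240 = -831.76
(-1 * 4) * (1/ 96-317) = 30431/ 24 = 1267.96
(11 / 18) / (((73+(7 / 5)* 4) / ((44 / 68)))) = 605 / 120258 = 0.01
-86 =-86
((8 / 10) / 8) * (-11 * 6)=-33 / 5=-6.60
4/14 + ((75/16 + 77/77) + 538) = 543.97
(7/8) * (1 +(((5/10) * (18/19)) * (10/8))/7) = 577/608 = 0.95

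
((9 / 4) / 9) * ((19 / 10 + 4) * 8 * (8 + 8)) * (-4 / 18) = -41.96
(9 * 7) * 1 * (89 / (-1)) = -5607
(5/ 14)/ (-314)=-5/ 4396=-0.00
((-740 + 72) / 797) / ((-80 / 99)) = 1.04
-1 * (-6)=6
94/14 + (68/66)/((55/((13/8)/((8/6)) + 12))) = 471739/67760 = 6.96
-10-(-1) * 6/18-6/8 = -125/12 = -10.42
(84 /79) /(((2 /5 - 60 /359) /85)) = 6408150 /16511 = 388.11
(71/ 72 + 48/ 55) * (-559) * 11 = -4114799/ 360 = -11430.00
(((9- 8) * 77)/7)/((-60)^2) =11/3600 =0.00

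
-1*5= -5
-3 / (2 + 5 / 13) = -39 / 31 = -1.26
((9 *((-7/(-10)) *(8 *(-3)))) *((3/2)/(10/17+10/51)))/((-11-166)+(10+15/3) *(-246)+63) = 9639/126800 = 0.08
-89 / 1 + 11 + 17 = -61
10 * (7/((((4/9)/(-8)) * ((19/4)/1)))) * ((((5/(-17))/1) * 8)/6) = 33600/323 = 104.02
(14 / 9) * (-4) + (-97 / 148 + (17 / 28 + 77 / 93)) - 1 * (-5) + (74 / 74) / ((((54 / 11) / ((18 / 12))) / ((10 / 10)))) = -4399 / 32116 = -0.14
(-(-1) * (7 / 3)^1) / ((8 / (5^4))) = 4375 / 24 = 182.29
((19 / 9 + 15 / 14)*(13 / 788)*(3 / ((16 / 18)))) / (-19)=-15639 / 1676864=-0.01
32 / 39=0.82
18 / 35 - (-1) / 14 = 41 / 70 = 0.59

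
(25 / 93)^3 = 0.02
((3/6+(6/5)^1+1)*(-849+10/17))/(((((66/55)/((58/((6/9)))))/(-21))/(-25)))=-5928934725/68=-87190216.54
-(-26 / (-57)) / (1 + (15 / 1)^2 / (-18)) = 52 / 1311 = 0.04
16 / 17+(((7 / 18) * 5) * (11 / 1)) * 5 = 33013 / 306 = 107.89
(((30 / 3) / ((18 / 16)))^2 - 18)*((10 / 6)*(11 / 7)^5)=974.41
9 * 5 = 45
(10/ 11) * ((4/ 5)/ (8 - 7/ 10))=80/ 803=0.10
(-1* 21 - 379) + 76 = -324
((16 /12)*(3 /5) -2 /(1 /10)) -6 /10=-19.80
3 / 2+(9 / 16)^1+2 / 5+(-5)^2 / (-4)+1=-223 / 80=-2.79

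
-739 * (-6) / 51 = 1478 / 17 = 86.94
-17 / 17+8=7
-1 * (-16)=16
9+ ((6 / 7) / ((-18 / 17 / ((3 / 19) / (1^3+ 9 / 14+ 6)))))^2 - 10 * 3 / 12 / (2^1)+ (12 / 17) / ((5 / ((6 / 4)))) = 11188664963 / 1405250260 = 7.96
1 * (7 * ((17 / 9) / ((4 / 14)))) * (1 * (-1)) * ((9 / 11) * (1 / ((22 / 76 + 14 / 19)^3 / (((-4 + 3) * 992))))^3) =67174182796935388721053696 / 2296011972746349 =29256895693.18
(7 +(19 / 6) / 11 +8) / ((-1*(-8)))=1009 / 528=1.91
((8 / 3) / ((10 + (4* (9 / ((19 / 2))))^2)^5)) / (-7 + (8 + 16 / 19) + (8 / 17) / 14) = 13862340808888061 / 83643432466271534777244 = 0.00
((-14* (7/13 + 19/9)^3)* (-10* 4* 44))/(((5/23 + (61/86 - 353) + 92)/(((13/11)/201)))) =-5279823180800/509556502377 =-10.36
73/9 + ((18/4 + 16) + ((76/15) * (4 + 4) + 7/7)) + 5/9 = 707/10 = 70.70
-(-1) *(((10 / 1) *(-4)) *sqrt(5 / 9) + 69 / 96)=23 / 32 - 40 *sqrt(5) / 3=-29.10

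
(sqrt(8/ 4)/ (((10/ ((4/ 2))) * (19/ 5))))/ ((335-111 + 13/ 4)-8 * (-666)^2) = -4 * sqrt(2)/ 269664777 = -0.00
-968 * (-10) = 9680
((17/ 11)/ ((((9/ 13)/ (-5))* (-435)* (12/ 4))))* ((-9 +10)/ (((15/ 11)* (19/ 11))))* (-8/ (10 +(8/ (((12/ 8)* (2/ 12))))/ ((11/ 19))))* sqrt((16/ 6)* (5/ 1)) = -213928* sqrt(30)/ 721013805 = -0.00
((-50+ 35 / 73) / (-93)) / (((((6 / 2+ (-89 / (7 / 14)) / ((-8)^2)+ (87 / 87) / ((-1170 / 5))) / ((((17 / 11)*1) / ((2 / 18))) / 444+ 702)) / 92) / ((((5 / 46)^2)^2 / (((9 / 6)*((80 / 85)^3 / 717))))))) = 118251997014757978125 / 9214631521424384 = 12833.07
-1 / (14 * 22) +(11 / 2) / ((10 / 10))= 1693 / 308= 5.50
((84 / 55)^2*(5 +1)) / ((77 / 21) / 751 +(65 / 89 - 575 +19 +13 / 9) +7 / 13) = -82768605192 / 3272108048275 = -0.03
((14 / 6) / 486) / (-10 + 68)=7 / 84564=0.00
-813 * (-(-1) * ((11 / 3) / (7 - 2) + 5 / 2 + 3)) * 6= -152031 / 5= -30406.20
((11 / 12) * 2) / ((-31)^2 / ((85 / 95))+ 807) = 187 / 191868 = 0.00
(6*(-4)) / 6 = -4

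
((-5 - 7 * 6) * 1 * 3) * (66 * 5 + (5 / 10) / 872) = -46530.08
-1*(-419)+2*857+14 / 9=19211 / 9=2134.56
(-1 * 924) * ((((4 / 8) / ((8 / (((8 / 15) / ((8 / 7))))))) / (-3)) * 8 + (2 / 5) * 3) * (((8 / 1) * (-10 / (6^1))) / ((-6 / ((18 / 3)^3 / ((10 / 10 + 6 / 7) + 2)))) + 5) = -3624082 / 27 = -134225.26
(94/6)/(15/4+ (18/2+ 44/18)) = 564/547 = 1.03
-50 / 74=-25 / 37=-0.68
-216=-216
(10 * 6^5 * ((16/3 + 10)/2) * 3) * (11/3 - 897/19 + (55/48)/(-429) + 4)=-17469860220/247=-70728179.03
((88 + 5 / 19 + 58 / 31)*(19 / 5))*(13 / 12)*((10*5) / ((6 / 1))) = 3450785 / 1116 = 3092.10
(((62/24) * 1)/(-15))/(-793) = 31/142740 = 0.00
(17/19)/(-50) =-17/950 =-0.02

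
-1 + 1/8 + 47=369/8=46.12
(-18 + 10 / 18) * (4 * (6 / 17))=-1256 / 51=-24.63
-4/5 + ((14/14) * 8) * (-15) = -604/5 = -120.80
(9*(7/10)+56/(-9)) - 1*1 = -83/90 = -0.92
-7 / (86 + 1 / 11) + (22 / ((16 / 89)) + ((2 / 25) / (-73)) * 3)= 1690811569 / 13826200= 122.29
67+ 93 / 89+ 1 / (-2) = 12023 / 178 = 67.54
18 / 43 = 0.42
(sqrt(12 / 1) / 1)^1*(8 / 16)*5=5*sqrt(3)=8.66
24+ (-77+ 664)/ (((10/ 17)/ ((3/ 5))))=31137/ 50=622.74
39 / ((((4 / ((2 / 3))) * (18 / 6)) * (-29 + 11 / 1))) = -13 / 108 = -0.12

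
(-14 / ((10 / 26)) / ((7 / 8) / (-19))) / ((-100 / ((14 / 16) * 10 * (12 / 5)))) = -165.98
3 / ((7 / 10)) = 30 / 7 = 4.29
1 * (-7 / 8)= -7 / 8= -0.88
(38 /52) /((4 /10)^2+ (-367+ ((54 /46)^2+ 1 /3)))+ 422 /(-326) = -79595686297 /61393689526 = -1.30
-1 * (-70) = 70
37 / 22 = 1.68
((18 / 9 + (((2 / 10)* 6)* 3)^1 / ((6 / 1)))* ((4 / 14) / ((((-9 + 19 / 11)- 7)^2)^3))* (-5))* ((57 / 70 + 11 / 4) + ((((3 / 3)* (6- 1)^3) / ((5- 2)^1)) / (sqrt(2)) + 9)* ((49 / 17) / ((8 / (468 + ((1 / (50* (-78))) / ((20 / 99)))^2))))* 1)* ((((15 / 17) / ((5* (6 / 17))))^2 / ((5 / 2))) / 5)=-76926597777266853* sqrt(2) / 2492018352753113600000- 102012924876429646519 / 7631806205306410400000000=-0.00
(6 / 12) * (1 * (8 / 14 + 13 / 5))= 111 / 70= 1.59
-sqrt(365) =-19.10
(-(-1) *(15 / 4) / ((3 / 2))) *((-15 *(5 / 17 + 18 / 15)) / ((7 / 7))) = -1905 / 34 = -56.03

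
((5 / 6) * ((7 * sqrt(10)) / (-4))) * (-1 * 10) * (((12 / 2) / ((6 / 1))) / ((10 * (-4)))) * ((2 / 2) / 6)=-35 * sqrt(10) / 576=-0.19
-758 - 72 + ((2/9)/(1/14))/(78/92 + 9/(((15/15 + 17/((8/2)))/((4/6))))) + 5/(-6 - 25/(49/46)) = -6902656181/8330436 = -828.61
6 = 6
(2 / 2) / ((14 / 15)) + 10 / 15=73 / 42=1.74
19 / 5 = 3.80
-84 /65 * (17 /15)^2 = -8092 /4875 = -1.66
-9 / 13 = -0.69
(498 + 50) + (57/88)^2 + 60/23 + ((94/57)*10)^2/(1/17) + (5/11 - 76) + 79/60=14756865461891/2893429440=5100.13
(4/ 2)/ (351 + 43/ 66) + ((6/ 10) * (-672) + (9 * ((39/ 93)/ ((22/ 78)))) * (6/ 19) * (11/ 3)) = -26499508206/ 68350505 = -387.70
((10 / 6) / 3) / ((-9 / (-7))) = 35 / 81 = 0.43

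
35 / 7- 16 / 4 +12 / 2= 7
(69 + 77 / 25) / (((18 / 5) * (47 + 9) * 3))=901 / 7560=0.12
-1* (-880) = 880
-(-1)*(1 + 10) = 11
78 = 78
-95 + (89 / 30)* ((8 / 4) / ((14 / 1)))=-19861 / 210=-94.58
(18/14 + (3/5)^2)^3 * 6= 143327232/5359375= 26.74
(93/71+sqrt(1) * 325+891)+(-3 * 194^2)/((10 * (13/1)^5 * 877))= 140716762618111/115596506155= 1217.31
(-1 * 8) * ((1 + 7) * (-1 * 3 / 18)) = 32 / 3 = 10.67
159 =159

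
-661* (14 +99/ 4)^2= -15880525/ 16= -992532.81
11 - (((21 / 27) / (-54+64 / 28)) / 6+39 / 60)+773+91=42729607 / 48870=874.35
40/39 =1.03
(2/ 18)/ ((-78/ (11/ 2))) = -11/ 1404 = -0.01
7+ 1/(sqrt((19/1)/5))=sqrt(95)/19+ 7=7.51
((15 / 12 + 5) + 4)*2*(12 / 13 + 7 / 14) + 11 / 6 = 4837 / 156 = 31.01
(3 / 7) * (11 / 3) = 11 / 7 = 1.57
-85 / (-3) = 85 / 3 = 28.33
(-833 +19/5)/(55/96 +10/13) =-5174208/8375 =-617.82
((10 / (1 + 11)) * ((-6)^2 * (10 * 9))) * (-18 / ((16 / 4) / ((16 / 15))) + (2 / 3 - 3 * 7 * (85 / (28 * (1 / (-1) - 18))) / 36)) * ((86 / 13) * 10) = -178242525 / 247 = -721629.66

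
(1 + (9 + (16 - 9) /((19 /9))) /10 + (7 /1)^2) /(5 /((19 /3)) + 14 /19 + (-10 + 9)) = 4867 /50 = 97.34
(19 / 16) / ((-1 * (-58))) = 0.02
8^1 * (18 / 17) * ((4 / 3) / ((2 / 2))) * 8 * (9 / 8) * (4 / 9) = 768 / 17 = 45.18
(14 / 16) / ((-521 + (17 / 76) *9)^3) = -384104 / 61363457071307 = -0.00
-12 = -12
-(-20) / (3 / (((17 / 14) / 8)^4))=417605 / 118013952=0.00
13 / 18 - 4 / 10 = 29 / 90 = 0.32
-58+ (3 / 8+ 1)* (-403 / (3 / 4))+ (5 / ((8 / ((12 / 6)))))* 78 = -2098 / 3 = -699.33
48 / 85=0.56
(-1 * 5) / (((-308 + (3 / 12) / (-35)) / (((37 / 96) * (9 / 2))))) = 19425 / 689936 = 0.03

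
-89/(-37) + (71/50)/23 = 104977/42550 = 2.47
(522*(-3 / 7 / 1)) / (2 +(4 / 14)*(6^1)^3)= -783 / 223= -3.51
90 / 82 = 45 / 41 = 1.10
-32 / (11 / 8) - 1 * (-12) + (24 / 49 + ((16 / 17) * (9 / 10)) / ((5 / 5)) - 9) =-18.94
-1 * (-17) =17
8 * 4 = 32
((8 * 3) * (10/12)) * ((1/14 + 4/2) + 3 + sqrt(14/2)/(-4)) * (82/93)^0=710/7 - 5 * sqrt(7)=88.20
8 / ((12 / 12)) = 8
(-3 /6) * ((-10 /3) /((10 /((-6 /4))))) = -1 /4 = -0.25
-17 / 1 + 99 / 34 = -479 / 34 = -14.09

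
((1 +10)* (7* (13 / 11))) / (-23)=-3.96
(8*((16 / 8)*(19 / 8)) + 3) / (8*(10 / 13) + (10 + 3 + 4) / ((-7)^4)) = 1279733 / 192301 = 6.65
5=5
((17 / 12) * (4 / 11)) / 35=17 / 1155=0.01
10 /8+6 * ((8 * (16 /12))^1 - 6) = 117 /4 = 29.25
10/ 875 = 2/ 175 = 0.01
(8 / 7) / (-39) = -8 / 273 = -0.03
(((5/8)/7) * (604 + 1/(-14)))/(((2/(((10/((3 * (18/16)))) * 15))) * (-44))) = -1056875/38808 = -27.23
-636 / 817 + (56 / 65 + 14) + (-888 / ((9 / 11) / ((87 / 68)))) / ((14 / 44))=-27490127902 / 6319495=-4350.05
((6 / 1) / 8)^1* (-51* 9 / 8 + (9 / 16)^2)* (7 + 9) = -43821 / 64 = -684.70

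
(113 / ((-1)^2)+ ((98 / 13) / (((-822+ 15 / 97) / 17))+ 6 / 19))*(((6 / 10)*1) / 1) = 2228184653 / 32817655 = 67.90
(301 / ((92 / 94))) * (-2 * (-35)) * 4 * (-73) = -144582340 / 23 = -6286188.70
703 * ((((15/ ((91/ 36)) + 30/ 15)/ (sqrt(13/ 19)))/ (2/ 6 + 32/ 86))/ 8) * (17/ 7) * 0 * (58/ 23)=0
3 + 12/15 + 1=24/5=4.80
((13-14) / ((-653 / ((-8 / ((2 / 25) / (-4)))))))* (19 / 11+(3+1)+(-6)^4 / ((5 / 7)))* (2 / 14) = 1144080 / 7183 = 159.28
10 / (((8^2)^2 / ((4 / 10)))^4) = 1 / 1099511627776000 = 0.00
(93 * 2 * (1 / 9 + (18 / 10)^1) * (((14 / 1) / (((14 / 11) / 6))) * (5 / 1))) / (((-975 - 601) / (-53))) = 777139 / 197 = 3944.87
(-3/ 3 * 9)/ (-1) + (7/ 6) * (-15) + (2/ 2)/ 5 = -83/ 10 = -8.30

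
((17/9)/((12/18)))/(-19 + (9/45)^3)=-2125/14244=-0.15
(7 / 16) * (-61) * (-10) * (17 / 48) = 36295 / 384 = 94.52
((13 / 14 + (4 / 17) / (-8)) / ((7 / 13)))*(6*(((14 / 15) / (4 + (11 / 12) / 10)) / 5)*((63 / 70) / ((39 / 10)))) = 30816 / 292145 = 0.11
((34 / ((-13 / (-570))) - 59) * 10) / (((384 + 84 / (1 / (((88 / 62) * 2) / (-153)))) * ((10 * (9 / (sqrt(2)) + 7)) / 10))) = 12117063 / 393016 - 15579081 * sqrt(2) / 786032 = 2.80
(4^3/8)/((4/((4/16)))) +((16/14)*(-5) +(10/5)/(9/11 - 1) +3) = -185/14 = -13.21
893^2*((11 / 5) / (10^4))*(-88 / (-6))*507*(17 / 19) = 14590504643 / 12500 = 1167240.37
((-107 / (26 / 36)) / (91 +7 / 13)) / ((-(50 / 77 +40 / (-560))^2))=4.85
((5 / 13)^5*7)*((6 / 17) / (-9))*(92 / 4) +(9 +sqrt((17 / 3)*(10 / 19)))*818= 818*sqrt(9690) / 57 +139405406116 / 18935943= 8774.62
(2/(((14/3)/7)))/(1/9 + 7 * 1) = 27/64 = 0.42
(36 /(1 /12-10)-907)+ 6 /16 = -866563 /952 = -910.26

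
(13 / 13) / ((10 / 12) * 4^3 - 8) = 3 / 136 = 0.02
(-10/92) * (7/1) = -35/46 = -0.76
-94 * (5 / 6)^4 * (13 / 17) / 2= -381875 / 22032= -17.33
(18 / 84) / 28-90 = -35277 / 392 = -89.99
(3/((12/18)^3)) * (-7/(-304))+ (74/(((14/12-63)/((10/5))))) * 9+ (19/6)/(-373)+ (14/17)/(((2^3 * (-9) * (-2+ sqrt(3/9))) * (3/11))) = -1096478500591/51491760768+ 7 * sqrt(3)/1836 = -21.29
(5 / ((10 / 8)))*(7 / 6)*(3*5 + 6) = 98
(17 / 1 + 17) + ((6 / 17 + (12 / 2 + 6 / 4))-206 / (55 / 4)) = 50249 / 1870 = 26.87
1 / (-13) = -0.08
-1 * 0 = 0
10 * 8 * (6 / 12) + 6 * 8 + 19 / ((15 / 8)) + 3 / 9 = 1477 / 15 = 98.47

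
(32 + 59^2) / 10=351.30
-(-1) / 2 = 1 / 2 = 0.50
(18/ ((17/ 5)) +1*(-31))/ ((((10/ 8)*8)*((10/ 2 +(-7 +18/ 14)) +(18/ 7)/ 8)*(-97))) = -6118/ 90695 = -0.07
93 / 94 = 0.99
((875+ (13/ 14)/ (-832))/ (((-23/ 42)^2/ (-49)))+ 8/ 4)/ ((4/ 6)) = -7260513171/ 33856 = -214452.78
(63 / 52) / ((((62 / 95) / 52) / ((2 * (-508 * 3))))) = -294230.32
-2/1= -2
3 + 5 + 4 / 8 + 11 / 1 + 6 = 51 / 2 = 25.50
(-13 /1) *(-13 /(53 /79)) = 13351 /53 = 251.91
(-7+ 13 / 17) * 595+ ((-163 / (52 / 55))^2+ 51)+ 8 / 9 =634317233 / 24336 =26064.98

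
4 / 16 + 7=29 / 4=7.25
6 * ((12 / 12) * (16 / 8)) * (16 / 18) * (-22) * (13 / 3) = -9152 / 9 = -1016.89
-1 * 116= -116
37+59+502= 598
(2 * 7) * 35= 490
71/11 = 6.45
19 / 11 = 1.73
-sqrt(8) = -2 *sqrt(2) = -2.83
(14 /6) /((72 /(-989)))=-6923 /216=-32.05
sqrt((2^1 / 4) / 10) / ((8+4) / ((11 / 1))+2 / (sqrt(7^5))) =-5929 *sqrt(35) / 12098620+554631 *sqrt(5) / 6049310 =0.20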